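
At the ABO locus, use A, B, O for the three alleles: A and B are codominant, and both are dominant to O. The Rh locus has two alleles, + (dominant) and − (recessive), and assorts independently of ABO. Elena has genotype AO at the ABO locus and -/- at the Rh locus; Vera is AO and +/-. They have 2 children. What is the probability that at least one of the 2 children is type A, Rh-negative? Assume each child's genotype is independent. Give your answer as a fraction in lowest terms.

ABO cross AO × AO → 1/4 O, 3/4 A.
Rh cross -/- × +/- → 1/2 Rh+, 1/2 Rh-; so P(type A, Rh-negative) = 3/4 × 1/2 = 3/8 per child.
P(none) = (5/8)^2 = 25/64; P(at least one) = 1 − 25/64 = 39/64.

39/64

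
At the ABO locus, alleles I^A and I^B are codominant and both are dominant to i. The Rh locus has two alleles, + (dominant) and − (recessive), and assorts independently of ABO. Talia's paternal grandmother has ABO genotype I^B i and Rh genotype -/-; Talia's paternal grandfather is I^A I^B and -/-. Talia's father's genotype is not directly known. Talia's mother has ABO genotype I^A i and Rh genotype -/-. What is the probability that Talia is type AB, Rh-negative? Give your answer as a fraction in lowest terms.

Talia's father's ABO genotype from I^B i × I^A I^B: 1/4 I^A I^B, 1/4 I^A i, 1/4 I^B I^B, 1/4 I^B i.
Crossing each possibility with the mother I^A i and summing P(type AB): 1/4·1/4 + 1/4·0 + 1/4·1/2 + 1/4·1/4 = 1/4.
Similarly for Rh via the father's Rh distribution: P(Rh-) = 1.
Independent loci: 1/4 × 1 = 1/4.

1/4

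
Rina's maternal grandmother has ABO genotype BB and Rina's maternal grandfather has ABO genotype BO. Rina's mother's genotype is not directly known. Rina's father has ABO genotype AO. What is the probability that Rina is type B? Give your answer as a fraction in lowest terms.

Rina's mother's ABO genotype from BB × BO: 1/2 BB, 1/2 BO.
Crossing each possibility with the father AO and summing P(type B): 1/2·1/2 + 1/2·1/4 = 3/8.

3/8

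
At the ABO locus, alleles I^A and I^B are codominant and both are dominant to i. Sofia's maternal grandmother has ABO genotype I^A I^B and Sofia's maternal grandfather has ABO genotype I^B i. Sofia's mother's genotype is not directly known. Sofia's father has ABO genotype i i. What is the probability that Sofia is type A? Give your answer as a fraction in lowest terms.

1/4

Sofia's mother's ABO genotype from I^A I^B × I^B i: 1/4 I^A I^B, 1/4 I^A i, 1/4 I^B I^B, 1/4 I^B i.
Crossing each possibility with the father i i and summing P(type A): 1/4·1/2 + 1/4·1/2 + 1/4·0 + 1/4·0 = 1/4.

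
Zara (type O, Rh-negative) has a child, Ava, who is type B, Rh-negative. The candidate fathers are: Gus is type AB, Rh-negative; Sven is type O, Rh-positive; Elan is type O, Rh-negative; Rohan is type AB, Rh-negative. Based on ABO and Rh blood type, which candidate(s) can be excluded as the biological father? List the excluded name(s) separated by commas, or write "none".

Sven, Elan

A candidate is excluded only if no genotype consistent with his phenotype could produce a type B, Rh-negative child with a type O, Rh-negative mother.
Sven (type O, Rh+): no genotype consistent with that phenotype can produce a type-B Rh- child with a type-O mother.
Elan (type O, Rh-): no genotype consistent with that phenotype can produce a type-B Rh- child with a type-O mother.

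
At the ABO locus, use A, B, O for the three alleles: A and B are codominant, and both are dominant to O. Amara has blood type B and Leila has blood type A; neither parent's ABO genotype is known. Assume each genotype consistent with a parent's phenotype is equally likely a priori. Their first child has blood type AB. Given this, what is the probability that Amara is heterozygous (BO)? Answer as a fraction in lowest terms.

1/3

Possible genotypes: Amara ∈ {BB, BO}; Leila ∈ {AA, AO}.
Weight each parental genotype pair by prior × P(type-AB child):
  BB × AA: posterior weight 4/9.
  BB × AO: posterior weight 2/9.
  BO × AA: posterior weight 2/9.
  BO × AO: posterior weight 1/9.
Sum the posterior weight over pairs where Amara is BO: 1/3.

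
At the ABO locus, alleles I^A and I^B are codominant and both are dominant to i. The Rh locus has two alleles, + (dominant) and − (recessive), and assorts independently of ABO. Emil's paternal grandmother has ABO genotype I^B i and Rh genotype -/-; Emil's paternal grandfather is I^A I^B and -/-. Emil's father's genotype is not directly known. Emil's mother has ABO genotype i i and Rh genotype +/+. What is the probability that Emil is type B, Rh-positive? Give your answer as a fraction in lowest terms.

1/2

Emil's father's ABO genotype from I^B i × I^A I^B: 1/4 I^A I^B, 1/4 I^A i, 1/4 I^B I^B, 1/4 I^B i.
Crossing each possibility with the mother i i and summing P(type B): 1/4·1/2 + 1/4·0 + 1/4·1 + 1/4·1/2 = 1/2.
Similarly for Rh via the father's Rh distribution: P(Rh+) = 1.
Independent loci: 1/2 × 1 = 1/2.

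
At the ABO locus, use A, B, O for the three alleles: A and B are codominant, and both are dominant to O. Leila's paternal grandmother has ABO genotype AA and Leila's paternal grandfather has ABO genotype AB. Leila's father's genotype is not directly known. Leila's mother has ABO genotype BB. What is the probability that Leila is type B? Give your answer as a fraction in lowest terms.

1/4

Leila's father's ABO genotype from AA × AB: 1/2 AA, 1/2 AB.
Crossing each possibility with the mother BB and summing P(type B): 1/2·0 + 1/2·1/2 = 1/4.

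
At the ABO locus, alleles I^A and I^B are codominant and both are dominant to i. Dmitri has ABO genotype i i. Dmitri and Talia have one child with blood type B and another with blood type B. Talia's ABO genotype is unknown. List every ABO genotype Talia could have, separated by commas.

I^A I^B, I^B I^B, I^B i

For each candidate genotype of Talia, check whether crossing it with i i can produce every observed child phenotype.
  I^A I^A → possible child types {A} ✗
  I^A I^B → possible child types {A, B} ✓
  I^A i → possible child types {O, A} ✗
  I^B I^B → possible child types {B} ✓
  I^B i → possible child types {O, B} ✓
  i i → possible child types {O} ✗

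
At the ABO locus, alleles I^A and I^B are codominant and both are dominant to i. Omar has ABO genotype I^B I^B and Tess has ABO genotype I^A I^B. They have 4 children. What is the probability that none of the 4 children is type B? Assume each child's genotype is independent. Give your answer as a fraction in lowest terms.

ABO cross I^B I^B × I^A I^B → 1/2 B, 1/2 AB.
So P(type B) = 1/2 per child.
P(not type B) = 1/2 for one child; (1/2)^4 = 1/16.

1/16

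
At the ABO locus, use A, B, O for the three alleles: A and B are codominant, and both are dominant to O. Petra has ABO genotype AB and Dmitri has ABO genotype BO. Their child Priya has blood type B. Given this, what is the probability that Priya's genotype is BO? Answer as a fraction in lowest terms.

1/2

Cross AB × BO → 1/4 AB, 1/4 AO, 1/4 BB, 1/4 BO.
Type-B genotypes among offspring: BB (1/4), BO (1/4); total 1/2.
P(BO | type B) = (1/4) / (1/2) = 1/2.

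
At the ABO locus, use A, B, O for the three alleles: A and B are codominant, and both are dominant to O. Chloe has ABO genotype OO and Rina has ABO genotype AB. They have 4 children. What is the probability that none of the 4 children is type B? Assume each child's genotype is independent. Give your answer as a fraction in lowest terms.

ABO cross OO × AB → 1/2 A, 1/2 B.
So P(type B) = 1/2 per child.
P(not type B) = 1/2 for one child; (1/2)^4 = 1/16.

1/16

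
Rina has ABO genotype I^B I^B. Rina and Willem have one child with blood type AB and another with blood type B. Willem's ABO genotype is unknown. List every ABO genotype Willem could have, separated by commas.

For each candidate genotype of Willem, check whether crossing it with I^B I^B can produce every observed child phenotype.
  I^A I^A → possible child types {AB} ✗
  I^A I^B → possible child types {B, AB} ✓
  I^A i → possible child types {B, AB} ✓
  I^B I^B → possible child types {B} ✗
  I^B i → possible child types {B} ✗
  i i → possible child types {B} ✗

I^A I^B, I^A i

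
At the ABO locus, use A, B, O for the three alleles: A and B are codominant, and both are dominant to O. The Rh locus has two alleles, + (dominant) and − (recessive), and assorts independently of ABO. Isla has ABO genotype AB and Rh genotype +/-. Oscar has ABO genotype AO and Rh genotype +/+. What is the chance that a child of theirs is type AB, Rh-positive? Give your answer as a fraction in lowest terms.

1/4

ABO cross AB × AO → offspring phenotypes: 1/2 A, 1/4 B, 1/4 AB.
Rh cross +/- × +/+ → 1 Rh+.
Independent loci: P(type AB, Rh-positive) = 1/4 × 1 = 1/4.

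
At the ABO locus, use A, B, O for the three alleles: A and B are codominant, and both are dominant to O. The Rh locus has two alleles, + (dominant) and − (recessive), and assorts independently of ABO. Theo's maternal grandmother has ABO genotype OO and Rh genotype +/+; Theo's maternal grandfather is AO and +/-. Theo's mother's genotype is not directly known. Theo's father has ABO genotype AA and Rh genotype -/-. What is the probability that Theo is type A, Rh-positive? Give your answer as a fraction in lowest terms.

Theo's mother's ABO genotype from OO × AO: 1/2 AO, 1/2 OO.
Crossing each possibility with the father AA and summing P(type A): 1/2·1 + 1/2·1 = 1.
Similarly for Rh via the mother's Rh distribution: P(Rh+) = 3/4.
Independent loci: 1 × 3/4 = 3/4.

3/4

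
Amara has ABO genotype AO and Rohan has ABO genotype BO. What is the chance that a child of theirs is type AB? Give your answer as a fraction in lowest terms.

1/4

ABO cross AO × BO → offspring phenotypes: 1/4 O, 1/4 A, 1/4 B, 1/4 AB.
So P(type AB) = 1/4.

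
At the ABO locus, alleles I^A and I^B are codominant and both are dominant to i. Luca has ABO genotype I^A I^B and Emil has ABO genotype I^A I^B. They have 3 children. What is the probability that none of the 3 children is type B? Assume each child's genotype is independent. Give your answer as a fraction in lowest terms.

ABO cross I^A I^B × I^A I^B → 1/4 A, 1/4 B, 1/2 AB.
So P(type B) = 1/4 per child.
P(not type B) = 3/4 for one child; (3/4)^3 = 27/64.

27/64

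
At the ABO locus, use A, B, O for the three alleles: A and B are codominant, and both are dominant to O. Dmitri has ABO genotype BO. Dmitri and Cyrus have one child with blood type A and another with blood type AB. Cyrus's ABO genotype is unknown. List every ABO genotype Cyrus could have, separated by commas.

AA, AB, AO

For each candidate genotype of Cyrus, check whether crossing it with BO can produce every observed child phenotype.
  AA → possible child types {A, AB} ✓
  AB → possible child types {A, B, AB} ✓
  AO → possible child types {O, A, B, AB} ✓
  BB → possible child types {B} ✗
  BO → possible child types {O, B} ✗
  OO → possible child types {O, B} ✗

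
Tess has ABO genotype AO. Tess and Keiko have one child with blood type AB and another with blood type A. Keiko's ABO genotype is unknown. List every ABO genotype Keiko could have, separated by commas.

For each candidate genotype of Keiko, check whether crossing it with AO can produce every observed child phenotype.
  AA → possible child types {A} ✗
  AB → possible child types {A, B, AB} ✓
  AO → possible child types {O, A} ✗
  BB → possible child types {B, AB} ✗
  BO → possible child types {O, A, B, AB} ✓
  OO → possible child types {O, A} ✗

AB, BO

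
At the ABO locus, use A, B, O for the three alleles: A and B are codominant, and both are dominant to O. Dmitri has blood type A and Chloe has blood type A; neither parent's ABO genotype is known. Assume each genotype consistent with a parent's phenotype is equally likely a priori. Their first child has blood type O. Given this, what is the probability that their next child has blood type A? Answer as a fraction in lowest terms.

3/4

Possible genotypes: Dmitri ∈ {AA, AO}; Chloe ∈ {AA, AO}.
Weight each parental genotype pair by prior × P(type-O child):
  AO × AO: posterior weight 1; P(next child type A) = 3/4.
Weighted sum = 3/4.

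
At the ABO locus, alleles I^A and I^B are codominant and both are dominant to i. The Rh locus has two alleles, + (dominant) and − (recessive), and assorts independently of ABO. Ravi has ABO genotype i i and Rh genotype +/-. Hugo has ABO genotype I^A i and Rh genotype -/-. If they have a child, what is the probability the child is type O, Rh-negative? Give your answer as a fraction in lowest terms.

1/4

ABO cross i i × I^A i → offspring phenotypes: 1/2 O, 1/2 A.
Rh cross +/- × -/- → 1/2 Rh+, 1/2 Rh-.
Independent loci: P(type O, Rh-negative) = 1/2 × 1/2 = 1/4.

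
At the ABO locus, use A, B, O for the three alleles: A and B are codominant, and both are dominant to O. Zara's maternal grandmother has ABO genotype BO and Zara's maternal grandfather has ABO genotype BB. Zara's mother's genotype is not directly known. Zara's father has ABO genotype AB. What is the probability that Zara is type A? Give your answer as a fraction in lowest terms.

Zara's mother's ABO genotype from BO × BB: 1/2 BB, 1/2 BO.
Crossing each possibility with the father AB and summing P(type A): 1/2·0 + 1/2·1/4 = 1/8.

1/8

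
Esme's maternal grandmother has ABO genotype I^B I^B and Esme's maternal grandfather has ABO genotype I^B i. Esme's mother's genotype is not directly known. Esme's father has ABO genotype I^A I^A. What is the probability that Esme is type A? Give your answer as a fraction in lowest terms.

Esme's mother's ABO genotype from I^B I^B × I^B i: 1/2 I^B I^B, 1/2 I^B i.
Crossing each possibility with the father I^A I^A and summing P(type A): 1/2·0 + 1/2·1/2 = 1/4.

1/4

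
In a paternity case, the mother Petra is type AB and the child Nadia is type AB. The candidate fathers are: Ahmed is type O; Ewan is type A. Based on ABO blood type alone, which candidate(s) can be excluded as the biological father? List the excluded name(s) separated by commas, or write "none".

Ahmed

A candidate is excluded only if no genotype consistent with his phenotype could produce a type AB child with a type AB mother.
Ahmed (type O): no genotype consistent with that phenotype can produce a type-AB child with a type-AB mother.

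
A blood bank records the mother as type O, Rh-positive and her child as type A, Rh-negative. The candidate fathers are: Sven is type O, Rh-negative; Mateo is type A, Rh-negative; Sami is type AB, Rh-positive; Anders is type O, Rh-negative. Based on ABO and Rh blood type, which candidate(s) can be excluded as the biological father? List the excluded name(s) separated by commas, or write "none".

A candidate is excluded only if no genotype consistent with his phenotype could produce a type A, Rh-negative child with a type O, Rh-positive mother.
Sven (type O, Rh-): no genotype consistent with that phenotype can produce a type-A Rh- child with a type-O mother.
Anders (type O, Rh-): no genotype consistent with that phenotype can produce a type-A Rh- child with a type-O mother.

Sven, Anders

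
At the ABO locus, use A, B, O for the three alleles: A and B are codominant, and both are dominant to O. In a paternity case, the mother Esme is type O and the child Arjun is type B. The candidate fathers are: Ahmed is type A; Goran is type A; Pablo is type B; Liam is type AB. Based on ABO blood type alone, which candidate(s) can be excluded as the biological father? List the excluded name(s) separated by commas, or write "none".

Ahmed, Goran

A candidate is excluded only if no genotype consistent with his phenotype could produce a type B child with a type O mother.
Ahmed (type A): no genotype consistent with that phenotype can produce a type-B child with a type-O mother.
Goran (type A): no genotype consistent with that phenotype can produce a type-B child with a type-O mother.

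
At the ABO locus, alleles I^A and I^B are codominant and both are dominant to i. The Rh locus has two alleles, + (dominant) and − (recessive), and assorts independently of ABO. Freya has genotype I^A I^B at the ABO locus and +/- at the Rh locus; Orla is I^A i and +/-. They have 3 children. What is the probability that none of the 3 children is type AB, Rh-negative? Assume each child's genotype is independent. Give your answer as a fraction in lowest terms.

ABO cross I^A I^B × I^A i → 1/2 A, 1/4 B, 1/4 AB.
Rh cross +/- × +/- → 3/4 Rh+, 1/4 Rh-; so P(type AB, Rh-negative) = 1/4 × 1/4 = 1/16 per child.
P(not type AB, Rh-negative) = 15/16 for one child; (15/16)^3 = 3375/4096.

3375/4096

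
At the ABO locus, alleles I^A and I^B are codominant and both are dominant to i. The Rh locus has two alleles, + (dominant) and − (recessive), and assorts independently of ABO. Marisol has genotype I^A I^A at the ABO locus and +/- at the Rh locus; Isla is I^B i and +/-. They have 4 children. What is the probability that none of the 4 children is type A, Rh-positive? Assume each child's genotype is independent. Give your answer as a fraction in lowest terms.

ABO cross I^A I^A × I^B i → 1/2 A, 1/2 AB.
Rh cross +/- × +/- → 3/4 Rh+, 1/4 Rh-; so P(type A, Rh-positive) = 1/2 × 3/4 = 3/8 per child.
P(not type A, Rh-positive) = 5/8 for one child; (5/8)^4 = 625/4096.

625/4096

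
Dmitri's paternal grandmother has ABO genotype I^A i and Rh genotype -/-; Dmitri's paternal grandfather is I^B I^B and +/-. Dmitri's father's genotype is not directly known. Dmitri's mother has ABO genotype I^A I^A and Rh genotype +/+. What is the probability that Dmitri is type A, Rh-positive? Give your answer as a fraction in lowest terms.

1/2

Dmitri's father's ABO genotype from I^A i × I^B I^B: 1/2 I^A I^B, 1/2 I^B i.
Crossing each possibility with the mother I^A I^A and summing P(type A): 1/2·1/2 + 1/2·1/2 = 1/2.
Similarly for Rh via the father's Rh distribution: P(Rh+) = 1.
Independent loci: 1/2 × 1 = 1/2.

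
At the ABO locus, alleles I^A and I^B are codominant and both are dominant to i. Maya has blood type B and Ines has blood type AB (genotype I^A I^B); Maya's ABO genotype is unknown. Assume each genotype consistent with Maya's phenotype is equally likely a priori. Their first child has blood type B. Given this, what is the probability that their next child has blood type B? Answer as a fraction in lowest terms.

Possible genotypes: Maya ∈ {I^B I^B, I^B i}; Ines ∈ {I^A I^B}.
Weight each parental genotype pair by prior × P(type-B child):
  I^B I^B × I^A I^B: posterior weight 1/2; P(next child type B) = 1/2.
  I^B i × I^A I^B: posterior weight 1/2; P(next child type B) = 1/2.
Weighted sum = 1/2.

1/2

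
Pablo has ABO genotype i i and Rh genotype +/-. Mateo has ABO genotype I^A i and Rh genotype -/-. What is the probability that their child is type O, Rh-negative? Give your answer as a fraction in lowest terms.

ABO cross i i × I^A i → offspring phenotypes: 1/2 O, 1/2 A.
Rh cross +/- × -/- → 1/2 Rh+, 1/2 Rh-.
Independent loci: P(type O, Rh-negative) = 1/2 × 1/2 = 1/4.

1/4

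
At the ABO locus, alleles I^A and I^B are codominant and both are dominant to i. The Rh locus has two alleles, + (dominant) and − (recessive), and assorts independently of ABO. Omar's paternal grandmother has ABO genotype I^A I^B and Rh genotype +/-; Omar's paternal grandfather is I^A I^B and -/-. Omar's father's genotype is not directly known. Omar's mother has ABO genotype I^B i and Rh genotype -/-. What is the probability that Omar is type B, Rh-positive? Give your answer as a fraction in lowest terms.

Omar's father's ABO genotype from I^A I^B × I^A I^B: 1/4 I^A I^A, 1/2 I^A I^B, 1/4 I^B I^B.
Crossing each possibility with the mother I^B i and summing P(type B): 1/4·0 + 1/2·1/2 + 1/4·1 = 1/2.
Similarly for Rh via the father's Rh distribution: P(Rh+) = 1/4.
Independent loci: 1/2 × 1/4 = 1/8.

1/8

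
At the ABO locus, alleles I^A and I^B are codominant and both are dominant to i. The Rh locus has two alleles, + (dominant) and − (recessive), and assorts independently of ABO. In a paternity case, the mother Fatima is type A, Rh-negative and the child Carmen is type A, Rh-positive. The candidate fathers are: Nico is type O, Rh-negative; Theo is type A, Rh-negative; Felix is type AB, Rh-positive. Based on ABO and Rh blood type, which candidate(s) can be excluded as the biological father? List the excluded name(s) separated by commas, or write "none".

Nico, Theo

A candidate is excluded only if no genotype consistent with his phenotype could produce a type A, Rh-positive child with a type A, Rh-negative mother.
Nico (type O, Rh-): no genotype consistent with that phenotype can produce a type-A Rh+ child with a type-A mother.
Theo (type A, Rh-): no genotype consistent with that phenotype can produce a type-A Rh+ child with a type-A mother.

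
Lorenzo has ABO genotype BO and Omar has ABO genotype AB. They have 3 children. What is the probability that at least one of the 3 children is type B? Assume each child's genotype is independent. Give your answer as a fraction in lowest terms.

ABO cross BO × AB → 1/4 A, 1/2 B, 1/4 AB.
So P(type B) = 1/2 per child.
P(none) = (1/2)^3 = 1/8; P(at least one) = 1 − 1/8 = 7/8.

7/8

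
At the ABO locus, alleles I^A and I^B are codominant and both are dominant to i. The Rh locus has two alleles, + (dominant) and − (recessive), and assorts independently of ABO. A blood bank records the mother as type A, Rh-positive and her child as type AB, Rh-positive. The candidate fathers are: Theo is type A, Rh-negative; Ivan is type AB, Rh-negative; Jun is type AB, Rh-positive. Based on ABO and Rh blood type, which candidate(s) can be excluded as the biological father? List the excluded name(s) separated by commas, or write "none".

Theo

A candidate is excluded only if no genotype consistent with his phenotype could produce a type AB, Rh-positive child with a type A, Rh-positive mother.
Theo (type A, Rh-): no genotype consistent with that phenotype can produce a type-AB Rh+ child with a type-A mother.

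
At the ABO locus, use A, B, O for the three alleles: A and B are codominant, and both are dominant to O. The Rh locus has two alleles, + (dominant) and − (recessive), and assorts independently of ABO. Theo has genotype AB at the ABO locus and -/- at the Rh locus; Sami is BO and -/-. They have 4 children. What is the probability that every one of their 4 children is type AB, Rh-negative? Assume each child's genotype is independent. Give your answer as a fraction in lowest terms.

ABO cross AB × BO → 1/4 A, 1/2 B, 1/4 AB.
Rh cross -/- × -/- → 1 Rh-; so P(type AB, Rh-negative) = 1/4 × 1 = 1/4 per child.
All 4 independent: (1/4)^4 = 1/256.

1/256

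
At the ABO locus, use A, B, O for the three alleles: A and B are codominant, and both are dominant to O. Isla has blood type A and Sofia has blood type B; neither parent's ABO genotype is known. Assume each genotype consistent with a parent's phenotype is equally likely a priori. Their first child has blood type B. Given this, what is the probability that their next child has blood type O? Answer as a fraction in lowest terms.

1/12

Possible genotypes: Isla ∈ {AA, AO}; Sofia ∈ {BB, BO}.
Weight each parental genotype pair by prior × P(type-B child):
  AO × BB: posterior weight 2/3; P(next child type O) = 0.
  AO × BO: posterior weight 1/3; P(next child type O) = 1/4.
Weighted sum = 1/12.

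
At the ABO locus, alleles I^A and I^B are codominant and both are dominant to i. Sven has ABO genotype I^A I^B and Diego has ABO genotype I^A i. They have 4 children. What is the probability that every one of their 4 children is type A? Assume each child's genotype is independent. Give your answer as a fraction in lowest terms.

ABO cross I^A I^B × I^A i → 1/2 A, 1/4 B, 1/4 AB.
So P(type A) = 1/2 per child.
All 4 independent: (1/2)^4 = 1/16.

1/16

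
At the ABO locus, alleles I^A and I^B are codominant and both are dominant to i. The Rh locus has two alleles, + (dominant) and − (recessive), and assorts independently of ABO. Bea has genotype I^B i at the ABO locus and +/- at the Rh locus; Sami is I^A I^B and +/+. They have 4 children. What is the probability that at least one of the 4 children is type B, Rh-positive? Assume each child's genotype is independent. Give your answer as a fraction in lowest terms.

15/16

ABO cross I^B i × I^A I^B → 1/4 A, 1/2 B, 1/4 AB.
Rh cross +/- × +/+ → 1 Rh+; so P(type B, Rh-positive) = 1/2 × 1 = 1/2 per child.
P(none) = (1/2)^4 = 1/16; P(at least one) = 1 − 1/16 = 15/16.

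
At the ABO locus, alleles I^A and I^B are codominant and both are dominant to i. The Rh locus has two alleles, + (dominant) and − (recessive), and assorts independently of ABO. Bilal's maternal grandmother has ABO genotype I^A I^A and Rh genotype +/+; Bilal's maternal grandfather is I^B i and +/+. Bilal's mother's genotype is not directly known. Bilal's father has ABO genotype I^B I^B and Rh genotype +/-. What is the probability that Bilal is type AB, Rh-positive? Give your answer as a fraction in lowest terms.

1/2

Bilal's mother's ABO genotype from I^A I^A × I^B i: 1/2 I^A I^B, 1/2 I^A i.
Crossing each possibility with the father I^B I^B and summing P(type AB): 1/2·1/2 + 1/2·1/2 = 1/2.
Similarly for Rh via the mother's Rh distribution: P(Rh+) = 1.
Independent loci: 1/2 × 1 = 1/2.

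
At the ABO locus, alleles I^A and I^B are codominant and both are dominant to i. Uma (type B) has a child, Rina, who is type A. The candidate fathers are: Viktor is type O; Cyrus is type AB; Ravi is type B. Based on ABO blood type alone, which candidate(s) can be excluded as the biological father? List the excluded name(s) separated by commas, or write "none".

Viktor, Ravi

A candidate is excluded only if no genotype consistent with his phenotype could produce a type A child with a type B mother.
Viktor (type O): no genotype consistent with that phenotype can produce a type-A child with a type-B mother.
Ravi (type B): no genotype consistent with that phenotype can produce a type-A child with a type-B mother.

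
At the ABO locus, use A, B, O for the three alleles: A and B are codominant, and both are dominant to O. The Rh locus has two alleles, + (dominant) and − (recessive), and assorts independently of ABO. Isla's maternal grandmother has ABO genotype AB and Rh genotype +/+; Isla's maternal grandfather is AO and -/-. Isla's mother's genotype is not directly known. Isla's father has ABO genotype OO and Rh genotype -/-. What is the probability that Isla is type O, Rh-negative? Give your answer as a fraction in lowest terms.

Isla's mother's ABO genotype from AB × AO: 1/4 AA, 1/4 AB, 1/4 AO, 1/4 BO.
Crossing each possibility with the father OO and summing P(type O): 1/4·0 + 1/4·0 + 1/4·1/2 + 1/4·1/2 = 1/4.
Similarly for Rh via the mother's Rh distribution: P(Rh-) = 1/2.
Independent loci: 1/4 × 1/2 = 1/8.

1/8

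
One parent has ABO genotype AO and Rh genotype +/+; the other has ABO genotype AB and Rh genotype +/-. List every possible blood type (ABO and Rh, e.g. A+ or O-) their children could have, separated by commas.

A+, B+, AB+

Gametes from AO × AB give offspring ABO genotypes AA, AB, AO, BO, i.e. phenotypes A, B, AB.
Rh cross +/+ × +/- → phenotypes Rh+.
Combining independently: A+, B+, AB+.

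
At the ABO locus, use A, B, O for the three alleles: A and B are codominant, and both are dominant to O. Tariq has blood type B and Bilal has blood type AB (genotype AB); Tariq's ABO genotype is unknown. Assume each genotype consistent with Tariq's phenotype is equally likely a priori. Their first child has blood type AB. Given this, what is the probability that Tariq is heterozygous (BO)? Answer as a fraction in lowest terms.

1/3

Possible genotypes: Tariq ∈ {BB, BO}; Bilal ∈ {AB}.
Weight each parental genotype pair by prior × P(type-AB child):
  BB × AB: posterior weight 2/3.
  BO × AB: posterior weight 1/3.
Sum the posterior weight over pairs where Tariq is BO: 1/3.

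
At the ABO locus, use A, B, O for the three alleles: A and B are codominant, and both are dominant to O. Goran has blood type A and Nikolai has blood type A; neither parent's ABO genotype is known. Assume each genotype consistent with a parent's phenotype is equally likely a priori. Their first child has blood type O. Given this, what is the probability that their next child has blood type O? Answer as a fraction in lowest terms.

Possible genotypes: Goran ∈ {AA, AO}; Nikolai ∈ {AA, AO}.
Weight each parental genotype pair by prior × P(type-O child):
  AO × AO: posterior weight 1; P(next child type O) = 1/4.
Weighted sum = 1/4.

1/4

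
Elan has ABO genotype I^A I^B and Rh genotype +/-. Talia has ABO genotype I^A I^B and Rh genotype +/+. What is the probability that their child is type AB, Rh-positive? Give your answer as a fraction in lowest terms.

1/2

ABO cross I^A I^B × I^A I^B → offspring phenotypes: 1/4 A, 1/4 B, 1/2 AB.
Rh cross +/- × +/+ → 1 Rh+.
Independent loci: P(type AB, Rh-positive) = 1/2 × 1 = 1/2.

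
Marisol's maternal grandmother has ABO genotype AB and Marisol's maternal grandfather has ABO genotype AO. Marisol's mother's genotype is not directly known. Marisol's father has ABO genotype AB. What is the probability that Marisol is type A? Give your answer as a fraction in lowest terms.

3/8

Marisol's mother's ABO genotype from AB × AO: 1/4 AA, 1/4 AB, 1/4 AO, 1/4 BO.
Crossing each possibility with the father AB and summing P(type A): 1/4·1/2 + 1/4·1/4 + 1/4·1/2 + 1/4·1/4 = 3/8.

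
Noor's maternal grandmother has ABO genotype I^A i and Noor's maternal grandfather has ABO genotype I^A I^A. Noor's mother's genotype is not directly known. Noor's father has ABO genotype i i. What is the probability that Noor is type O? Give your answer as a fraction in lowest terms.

Noor's mother's ABO genotype from I^A i × I^A I^A: 1/2 I^A I^A, 1/2 I^A i.
Crossing each possibility with the father i i and summing P(type O): 1/2·0 + 1/2·1/2 = 1/4.

1/4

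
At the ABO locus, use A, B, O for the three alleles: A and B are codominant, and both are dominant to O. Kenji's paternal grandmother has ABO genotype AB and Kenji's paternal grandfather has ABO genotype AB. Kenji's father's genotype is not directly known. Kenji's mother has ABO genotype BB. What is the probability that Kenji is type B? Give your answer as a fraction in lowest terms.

Kenji's father's ABO genotype from AB × AB: 1/4 AA, 1/2 AB, 1/4 BB.
Crossing each possibility with the mother BB and summing P(type B): 1/4·0 + 1/2·1/2 + 1/4·1 = 1/2.

1/2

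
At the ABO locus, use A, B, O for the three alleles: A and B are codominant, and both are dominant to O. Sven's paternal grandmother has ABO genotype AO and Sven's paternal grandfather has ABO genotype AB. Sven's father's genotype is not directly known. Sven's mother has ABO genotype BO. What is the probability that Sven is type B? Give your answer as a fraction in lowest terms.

Sven's father's ABO genotype from AO × AB: 1/4 AA, 1/4 AB, 1/4 AO, 1/4 BO.
Crossing each possibility with the mother BO and summing P(type B): 1/4·0 + 1/4·1/2 + 1/4·1/4 + 1/4·3/4 = 3/8.

3/8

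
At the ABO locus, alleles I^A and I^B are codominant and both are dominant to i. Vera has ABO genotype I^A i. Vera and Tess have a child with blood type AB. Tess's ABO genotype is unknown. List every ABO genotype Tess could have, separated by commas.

For each candidate genotype of Tess, check whether crossing it with I^A i can produce every observed child phenotype.
  I^A I^A → possible child types {A} ✗
  I^A I^B → possible child types {A, B, AB} ✓
  I^A i → possible child types {O, A} ✗
  I^B I^B → possible child types {B, AB} ✓
  I^B i → possible child types {O, A, B, AB} ✓
  i i → possible child types {O, A} ✗

I^A I^B, I^B I^B, I^B i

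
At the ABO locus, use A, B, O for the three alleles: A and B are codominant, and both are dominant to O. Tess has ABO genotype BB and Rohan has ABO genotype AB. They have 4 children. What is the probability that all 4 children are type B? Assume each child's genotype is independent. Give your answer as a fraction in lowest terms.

ABO cross BB × AB → 1/2 B, 1/2 AB.
So P(type B) = 1/2 per child.
All 4 independent: (1/2)^4 = 1/16.

1/16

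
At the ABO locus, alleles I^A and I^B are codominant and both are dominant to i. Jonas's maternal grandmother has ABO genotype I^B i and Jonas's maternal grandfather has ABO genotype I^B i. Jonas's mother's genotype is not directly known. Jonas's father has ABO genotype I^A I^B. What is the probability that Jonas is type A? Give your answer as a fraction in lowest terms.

Jonas's mother's ABO genotype from I^B i × I^B i: 1/4 I^B I^B, 1/2 I^B i, 1/4 i i.
Crossing each possibility with the father I^A I^B and summing P(type A): 1/4·0 + 1/2·1/4 + 1/4·1/2 = 1/4.

1/4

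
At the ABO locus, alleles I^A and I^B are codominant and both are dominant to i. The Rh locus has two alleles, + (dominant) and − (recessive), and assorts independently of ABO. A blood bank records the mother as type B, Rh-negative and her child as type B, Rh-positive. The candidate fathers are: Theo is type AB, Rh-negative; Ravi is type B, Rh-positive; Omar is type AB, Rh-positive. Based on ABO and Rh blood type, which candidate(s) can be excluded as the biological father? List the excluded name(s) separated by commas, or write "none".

A candidate is excluded only if no genotype consistent with his phenotype could produce a type B, Rh-positive child with a type B, Rh-negative mother.
Theo (type AB, Rh-): no genotype consistent with that phenotype can produce a type-B Rh+ child with a type-B mother.

Theo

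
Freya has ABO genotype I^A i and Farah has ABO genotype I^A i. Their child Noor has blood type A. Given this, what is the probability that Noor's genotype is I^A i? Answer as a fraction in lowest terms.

Cross I^A i × I^A i → 1/4 I^A I^A, 1/2 I^A i, 1/4 i i.
Type-A genotypes among offspring: I^A I^A (1/4), I^A i (1/2); total 3/4.
P(I^A i | type A) = (1/2) / (3/4) = 2/3.

2/3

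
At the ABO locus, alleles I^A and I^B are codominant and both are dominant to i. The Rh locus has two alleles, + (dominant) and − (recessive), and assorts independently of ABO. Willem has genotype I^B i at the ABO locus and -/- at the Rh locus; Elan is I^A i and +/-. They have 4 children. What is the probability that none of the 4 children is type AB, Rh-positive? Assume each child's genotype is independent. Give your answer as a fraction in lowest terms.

2401/4096

ABO cross I^B i × I^A i → 1/4 O, 1/4 A, 1/4 B, 1/4 AB.
Rh cross -/- × +/- → 1/2 Rh+, 1/2 Rh-; so P(type AB, Rh-positive) = 1/4 × 1/2 = 1/8 per child.
P(not type AB, Rh-positive) = 7/8 for one child; (7/8)^4 = 2401/4096.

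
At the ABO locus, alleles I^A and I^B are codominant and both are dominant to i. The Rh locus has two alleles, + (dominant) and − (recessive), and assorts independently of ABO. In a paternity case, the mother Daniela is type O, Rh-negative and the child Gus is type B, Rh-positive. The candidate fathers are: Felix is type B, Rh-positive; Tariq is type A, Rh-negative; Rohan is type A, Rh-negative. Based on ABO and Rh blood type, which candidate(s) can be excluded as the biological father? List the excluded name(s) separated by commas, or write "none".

A candidate is excluded only if no genotype consistent with his phenotype could produce a type B, Rh-positive child with a type O, Rh-negative mother.
Tariq (type A, Rh-): no genotype consistent with that phenotype can produce a type-B Rh+ child with a type-O mother.
Rohan (type A, Rh-): no genotype consistent with that phenotype can produce a type-B Rh+ child with a type-O mother.

Tariq, Rohan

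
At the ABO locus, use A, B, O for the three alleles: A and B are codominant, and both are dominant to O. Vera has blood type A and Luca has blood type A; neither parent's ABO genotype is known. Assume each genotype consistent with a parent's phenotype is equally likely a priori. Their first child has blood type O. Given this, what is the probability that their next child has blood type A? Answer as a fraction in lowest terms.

3/4

Possible genotypes: Vera ∈ {AA, AO}; Luca ∈ {AA, AO}.
Weight each parental genotype pair by prior × P(type-O child):
  AO × AO: posterior weight 1; P(next child type A) = 3/4.
Weighted sum = 3/4.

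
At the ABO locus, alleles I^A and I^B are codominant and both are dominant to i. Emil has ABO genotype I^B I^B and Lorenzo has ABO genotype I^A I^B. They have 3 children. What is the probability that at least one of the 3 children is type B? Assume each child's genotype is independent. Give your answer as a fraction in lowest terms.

ABO cross I^B I^B × I^A I^B → 1/2 B, 1/2 AB.
So P(type B) = 1/2 per child.
P(none) = (1/2)^3 = 1/8; P(at least one) = 1 − 1/8 = 7/8.

7/8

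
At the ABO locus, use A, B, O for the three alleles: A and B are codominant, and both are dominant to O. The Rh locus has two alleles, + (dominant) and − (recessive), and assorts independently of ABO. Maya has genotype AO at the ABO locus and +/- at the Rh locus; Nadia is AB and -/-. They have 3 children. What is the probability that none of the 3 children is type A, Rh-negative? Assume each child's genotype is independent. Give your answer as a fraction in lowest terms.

ABO cross AO × AB → 1/2 A, 1/4 B, 1/4 AB.
Rh cross +/- × -/- → 1/2 Rh+, 1/2 Rh-; so P(type A, Rh-negative) = 1/2 × 1/2 = 1/4 per child.
P(not type A, Rh-negative) = 3/4 for one child; (3/4)^3 = 27/64.

27/64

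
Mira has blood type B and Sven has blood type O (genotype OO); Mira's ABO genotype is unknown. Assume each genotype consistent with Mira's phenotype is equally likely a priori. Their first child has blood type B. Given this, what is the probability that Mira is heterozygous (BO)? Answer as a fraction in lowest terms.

1/3

Possible genotypes: Mira ∈ {BB, BO}; Sven ∈ {OO}.
Weight each parental genotype pair by prior × P(type-B child):
  BB × OO: posterior weight 2/3.
  BO × OO: posterior weight 1/3.
Sum the posterior weight over pairs where Mira is BO: 1/3.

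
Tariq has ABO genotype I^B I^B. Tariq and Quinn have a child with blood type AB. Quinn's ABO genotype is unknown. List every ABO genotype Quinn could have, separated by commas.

For each candidate genotype of Quinn, check whether crossing it with I^B I^B can produce every observed child phenotype.
  I^A I^A → possible child types {AB} ✓
  I^A I^B → possible child types {B, AB} ✓
  I^A i → possible child types {B, AB} ✓
  I^B I^B → possible child types {B} ✗
  I^B i → possible child types {B} ✗
  i i → possible child types {B} ✗

I^A I^A, I^A I^B, I^A i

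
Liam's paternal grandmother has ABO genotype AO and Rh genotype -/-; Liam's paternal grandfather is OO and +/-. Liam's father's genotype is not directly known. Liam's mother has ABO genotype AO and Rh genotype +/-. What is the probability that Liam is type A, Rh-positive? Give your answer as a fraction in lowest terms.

25/64

Liam's father's ABO genotype from AO × OO: 1/2 AO, 1/2 OO.
Crossing each possibility with the mother AO and summing P(type A): 1/2·3/4 + 1/2·1/2 = 5/8.
Similarly for Rh via the father's Rh distribution: P(Rh+) = 5/8.
Independent loci: 5/8 × 5/8 = 25/64.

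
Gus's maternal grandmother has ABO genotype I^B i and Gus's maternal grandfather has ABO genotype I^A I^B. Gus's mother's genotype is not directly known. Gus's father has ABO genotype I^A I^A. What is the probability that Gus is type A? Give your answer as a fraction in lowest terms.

1/2

Gus's mother's ABO genotype from I^B i × I^A I^B: 1/4 I^A I^B, 1/4 I^A i, 1/4 I^B I^B, 1/4 I^B i.
Crossing each possibility with the father I^A I^A and summing P(type A): 1/4·1/2 + 1/4·1 + 1/4·0 + 1/4·1/2 = 1/2.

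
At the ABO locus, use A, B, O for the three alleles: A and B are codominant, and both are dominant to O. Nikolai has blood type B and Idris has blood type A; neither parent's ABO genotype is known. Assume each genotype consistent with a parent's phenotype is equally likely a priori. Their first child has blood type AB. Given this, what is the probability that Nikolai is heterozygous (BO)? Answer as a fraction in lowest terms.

1/3

Possible genotypes: Nikolai ∈ {BB, BO}; Idris ∈ {AA, AO}.
Weight each parental genotype pair by prior × P(type-AB child):
  BB × AA: posterior weight 4/9.
  BB × AO: posterior weight 2/9.
  BO × AA: posterior weight 2/9.
  BO × AO: posterior weight 1/9.
Sum the posterior weight over pairs where Nikolai is BO: 1/3.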